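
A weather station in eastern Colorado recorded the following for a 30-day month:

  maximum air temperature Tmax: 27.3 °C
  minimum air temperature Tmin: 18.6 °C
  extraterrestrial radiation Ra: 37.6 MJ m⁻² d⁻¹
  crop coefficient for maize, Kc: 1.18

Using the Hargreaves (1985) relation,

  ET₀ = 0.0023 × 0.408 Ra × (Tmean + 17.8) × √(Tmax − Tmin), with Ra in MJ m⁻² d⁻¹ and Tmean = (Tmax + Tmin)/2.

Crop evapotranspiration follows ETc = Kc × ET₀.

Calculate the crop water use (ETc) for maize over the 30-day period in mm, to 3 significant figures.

Tmean = (27.3 + 18.6)/2 = 22.95 °C
0.408 Ra = 0.408 × 37.6 = 15.3408 mm/d equivalent
ET₀ = 0.0023 × 15.3408 × (22.95 + 17.8) × √8.7 = 0.0023 × 15.3408 × 40.75 × 2.9496 = 4.2410 mm/d
ETc = Kc × ET₀ = 1.18 × 4.2410 = 5.0044 mm/d
Over 30 days: 5.0044 × 30 = 150.132 mm

150 mm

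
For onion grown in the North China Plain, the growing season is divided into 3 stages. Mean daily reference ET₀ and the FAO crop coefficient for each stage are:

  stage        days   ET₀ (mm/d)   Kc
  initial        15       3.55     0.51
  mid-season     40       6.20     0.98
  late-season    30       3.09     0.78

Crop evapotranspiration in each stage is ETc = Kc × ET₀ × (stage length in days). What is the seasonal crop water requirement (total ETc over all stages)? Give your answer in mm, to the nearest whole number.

initial: 0.51 × 3.55 × 15 = 27.16 mm
mid-season: 0.98 × 6.20 × 40 = 243.04 mm
late-season: 0.78 × 3.09 × 30 = 72.31 mm
Seasonal total = 342.51 mm

343 mm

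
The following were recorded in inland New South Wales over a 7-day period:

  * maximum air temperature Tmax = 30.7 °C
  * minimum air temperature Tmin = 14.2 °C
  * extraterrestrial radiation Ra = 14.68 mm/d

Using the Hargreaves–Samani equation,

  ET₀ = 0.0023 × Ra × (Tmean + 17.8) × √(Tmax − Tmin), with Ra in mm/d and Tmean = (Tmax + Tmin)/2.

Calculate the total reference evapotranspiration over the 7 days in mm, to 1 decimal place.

Tmean = (30.7 + 14.2)/2 = 22.45 °C
ET₀ = 0.0023 × 14.68 × (22.45 + 17.8) × √16.5 = 0.0023 × 14.68 × 40.25 × 4.0620 = 5.5203 mm/d
Over 7 days: 5.5203 × 7 = 38.642 mm

38.6 mm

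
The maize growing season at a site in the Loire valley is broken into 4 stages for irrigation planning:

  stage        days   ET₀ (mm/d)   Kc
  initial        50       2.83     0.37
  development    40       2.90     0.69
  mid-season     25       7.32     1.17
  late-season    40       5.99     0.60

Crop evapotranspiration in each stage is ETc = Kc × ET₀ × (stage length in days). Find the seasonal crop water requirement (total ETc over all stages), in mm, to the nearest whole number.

490 mm

initial: 0.37 × 2.83 × 50 = 52.36 mm
development: 0.69 × 2.90 × 40 = 80.04 mm
mid-season: 1.17 × 7.32 × 25 = 214.11 mm
late-season: 0.60 × 5.99 × 40 = 143.76 mm
Seasonal total = 490.27 mm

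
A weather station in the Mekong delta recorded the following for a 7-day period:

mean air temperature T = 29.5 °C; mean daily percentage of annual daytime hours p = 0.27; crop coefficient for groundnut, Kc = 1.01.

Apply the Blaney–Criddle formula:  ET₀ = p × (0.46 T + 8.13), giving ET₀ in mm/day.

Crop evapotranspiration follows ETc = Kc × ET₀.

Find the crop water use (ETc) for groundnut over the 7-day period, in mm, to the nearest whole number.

41 mm

ET₀ = 0.27 × (0.46 × 29.5 + 8.13) = 0.27 × 21.700 = 5.8590 mm/d
ETc = Kc × ET₀ = 1.01 × 5.8590 = 5.9176 mm/d
Over 7 days: 5.9176 × 7 = 41.423 mm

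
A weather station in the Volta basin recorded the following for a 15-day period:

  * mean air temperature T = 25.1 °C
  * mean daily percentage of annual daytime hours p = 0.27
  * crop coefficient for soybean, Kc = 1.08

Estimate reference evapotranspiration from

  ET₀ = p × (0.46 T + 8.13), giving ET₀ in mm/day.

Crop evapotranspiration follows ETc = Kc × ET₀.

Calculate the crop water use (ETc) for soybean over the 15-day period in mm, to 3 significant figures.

86.1 mm

ET₀ = 0.27 × (0.46 × 25.1 + 8.13) = 0.27 × 19.676 = 5.3125 mm/d
ETc = Kc × ET₀ = 1.08 × 5.3125 = 5.7375 mm/d
Over 15 days: 5.7375 × 15 = 86.063 mm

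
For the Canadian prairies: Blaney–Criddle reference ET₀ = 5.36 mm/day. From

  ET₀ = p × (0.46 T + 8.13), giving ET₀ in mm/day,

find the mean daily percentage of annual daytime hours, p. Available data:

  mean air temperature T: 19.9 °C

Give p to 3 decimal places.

p = ET₀ / (0.46 T + 8.13) = 5.36 / (0.46 × 19.9 + 8.13) = 5.36 / 17.284 = 0.3101

0.310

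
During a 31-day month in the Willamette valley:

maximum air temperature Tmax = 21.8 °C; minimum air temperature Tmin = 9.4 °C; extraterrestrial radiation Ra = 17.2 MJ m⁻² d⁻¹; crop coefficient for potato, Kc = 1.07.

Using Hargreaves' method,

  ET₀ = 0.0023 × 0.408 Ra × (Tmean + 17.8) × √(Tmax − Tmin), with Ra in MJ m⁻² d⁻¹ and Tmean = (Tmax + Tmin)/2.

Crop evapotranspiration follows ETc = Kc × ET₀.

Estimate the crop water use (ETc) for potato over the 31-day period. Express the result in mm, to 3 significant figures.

63.0 mm

Tmean = (21.8 + 9.4)/2 = 15.60 °C
0.408 Ra = 0.408 × 17.2 = 7.0176 mm/d equivalent
ET₀ = 0.0023 × 7.0176 × (15.60 + 17.8) × √12.4 = 0.0023 × 7.0176 × 33.40 × 3.5214 = 1.8984 mm/d
ETc = Kc × ET₀ = 1.07 × 1.8984 = 2.0313 mm/d
Over 31 days: 2.0313 × 31 = 62.970 mm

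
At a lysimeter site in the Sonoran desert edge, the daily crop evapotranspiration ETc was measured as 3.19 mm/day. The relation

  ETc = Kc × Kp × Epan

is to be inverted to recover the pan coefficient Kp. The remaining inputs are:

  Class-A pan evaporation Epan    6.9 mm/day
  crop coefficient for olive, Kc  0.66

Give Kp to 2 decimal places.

0.70

ETc = Kc × Kp × Epan  ⇒  Kp = ETc / (Kc × Epan)
Kp = 3.19 / (0.66 × 6.9) = 3.19 / 4.554 = 0.7005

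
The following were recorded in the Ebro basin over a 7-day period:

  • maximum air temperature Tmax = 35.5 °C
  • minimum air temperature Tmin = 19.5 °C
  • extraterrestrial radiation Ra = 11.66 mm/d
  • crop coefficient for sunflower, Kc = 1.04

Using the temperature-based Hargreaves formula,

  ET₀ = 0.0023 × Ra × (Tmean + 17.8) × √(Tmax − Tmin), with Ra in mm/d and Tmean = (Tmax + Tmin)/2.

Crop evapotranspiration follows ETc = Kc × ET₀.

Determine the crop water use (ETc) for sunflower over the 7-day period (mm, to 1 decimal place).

Tmean = (35.5 + 19.5)/2 = 27.50 °C
ET₀ = 0.0023 × 11.66 × (27.50 + 17.8) × √16.0 = 0.0023 × 11.66 × 45.30 × 4.0000 = 4.8594 mm/d
ETc = Kc × ET₀ = 1.04 × 4.8594 = 5.0538 mm/d
Over 7 days: 5.0538 × 7 = 35.377 mm

35.4 mm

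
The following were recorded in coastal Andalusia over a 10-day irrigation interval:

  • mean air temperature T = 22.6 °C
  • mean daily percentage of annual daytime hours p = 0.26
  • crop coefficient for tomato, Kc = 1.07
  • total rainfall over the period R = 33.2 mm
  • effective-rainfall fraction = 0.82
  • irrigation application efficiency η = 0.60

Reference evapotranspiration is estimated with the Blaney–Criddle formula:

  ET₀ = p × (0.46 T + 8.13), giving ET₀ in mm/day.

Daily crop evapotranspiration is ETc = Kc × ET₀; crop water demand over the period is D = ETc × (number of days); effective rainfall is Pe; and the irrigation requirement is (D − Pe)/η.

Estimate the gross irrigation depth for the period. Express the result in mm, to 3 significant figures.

40.5 mm

ET₀ = 0.26 × (0.46 × 22.6 + 8.13) = 0.26 × 18.526 = 4.8168 mm/d
ETc = Kc × ET₀ = 1.07 × 4.8168 = 5.1540 mm/d
Crop demand D = ETc × 10 d = 5.1540 × 10 = 51.540 mm
Pe = 0.82 × 33.2 = 27.224 mm
D − Pe = 51.540 − 27.224 = 24.316 mm
Gross irrigation = 24.316 / 0.60 = 40.527 mm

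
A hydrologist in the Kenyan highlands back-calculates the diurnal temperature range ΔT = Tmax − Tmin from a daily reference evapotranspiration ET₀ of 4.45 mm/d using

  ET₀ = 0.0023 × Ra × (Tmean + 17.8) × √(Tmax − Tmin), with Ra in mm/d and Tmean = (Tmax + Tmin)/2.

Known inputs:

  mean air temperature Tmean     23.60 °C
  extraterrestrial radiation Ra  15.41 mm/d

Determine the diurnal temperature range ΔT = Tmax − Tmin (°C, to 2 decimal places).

√ΔT = ET₀ / [0.0023 × Ra × (Tmean+17.8)] = 4.45 / (0.0023 × 15.41 × 41.40) = 3.0327
ΔT = 3.0327² = 9.197 °C

9.20 °C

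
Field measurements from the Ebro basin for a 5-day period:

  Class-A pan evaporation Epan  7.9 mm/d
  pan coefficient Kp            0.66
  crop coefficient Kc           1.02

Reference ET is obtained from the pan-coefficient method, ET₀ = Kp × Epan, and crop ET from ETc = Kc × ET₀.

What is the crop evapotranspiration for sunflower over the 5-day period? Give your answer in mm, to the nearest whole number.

ET₀ = 0.66 × 7.9 = 5.2140 mm/d
ETc = Kc × ET₀ = 1.02 × 5.2140 = 5.3183 mm/d
Over 5 days: 5.3183 × 5 = 26.592 mm

27 mm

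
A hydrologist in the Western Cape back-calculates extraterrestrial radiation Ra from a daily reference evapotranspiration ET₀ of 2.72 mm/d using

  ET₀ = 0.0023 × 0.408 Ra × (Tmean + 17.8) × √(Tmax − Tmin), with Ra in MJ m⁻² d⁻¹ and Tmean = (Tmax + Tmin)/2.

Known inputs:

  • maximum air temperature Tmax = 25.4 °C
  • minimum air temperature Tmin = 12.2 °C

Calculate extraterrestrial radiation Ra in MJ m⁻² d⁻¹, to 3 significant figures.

Tmean = (25.4+12.2)/2 = 18.80 °C; ΔT = 13.2
Ra = ET₀ / [0.0023 × 0.408 × (Tmean+17.8) × √ΔT]
   = 2.72 / (0.0023 × 0.408 × 36.60 × 3.6332) = 21.798 MJ m⁻² d⁻¹

21.8 MJ m⁻² d⁻¹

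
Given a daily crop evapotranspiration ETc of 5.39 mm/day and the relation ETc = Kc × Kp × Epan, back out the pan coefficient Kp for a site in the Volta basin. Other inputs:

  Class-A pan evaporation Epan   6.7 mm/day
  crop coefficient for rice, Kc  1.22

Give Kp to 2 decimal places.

ETc = Kc × Kp × Epan  ⇒  Kp = ETc / (Kc × Epan)
Kp = 5.39 / (1.22 × 6.7) = 5.39 / 8.174 = 0.6594

0.66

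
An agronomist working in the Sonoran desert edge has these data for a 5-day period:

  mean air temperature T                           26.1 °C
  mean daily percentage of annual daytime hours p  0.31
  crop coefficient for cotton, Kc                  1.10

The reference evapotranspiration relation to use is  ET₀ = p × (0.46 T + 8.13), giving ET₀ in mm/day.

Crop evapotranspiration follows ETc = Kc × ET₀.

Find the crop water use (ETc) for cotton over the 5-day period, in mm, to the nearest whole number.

34 mm

ET₀ = 0.31 × (0.46 × 26.1 + 8.13) = 0.31 × 20.136 = 6.2422 mm/d
ETc = Kc × ET₀ = 1.10 × 6.2422 = 6.8664 mm/d
Over 5 days: 6.8664 × 5 = 34.332 mm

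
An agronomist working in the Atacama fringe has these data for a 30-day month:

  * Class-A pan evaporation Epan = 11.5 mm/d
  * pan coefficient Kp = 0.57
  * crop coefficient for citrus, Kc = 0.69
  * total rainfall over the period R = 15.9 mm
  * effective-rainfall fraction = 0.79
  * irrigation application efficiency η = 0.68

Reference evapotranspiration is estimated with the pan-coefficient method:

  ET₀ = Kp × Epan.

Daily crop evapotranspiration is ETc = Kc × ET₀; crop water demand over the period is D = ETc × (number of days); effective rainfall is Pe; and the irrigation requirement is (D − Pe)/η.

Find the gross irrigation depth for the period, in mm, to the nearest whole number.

ET₀ = 0.57 × 11.5 = 6.5550 mm/d
ETc = Kc × ET₀ = 0.69 × 6.5550 = 4.5230 mm/d
Crop demand D = ETc × 30 d = 4.5230 × 30 = 135.690 mm
Pe = 0.79 × 15.9 = 12.561 mm
D − Pe = 135.690 − 12.561 = 123.129 mm
Gross irrigation = 123.129 / 0.68 = 181.072 mm

181 mm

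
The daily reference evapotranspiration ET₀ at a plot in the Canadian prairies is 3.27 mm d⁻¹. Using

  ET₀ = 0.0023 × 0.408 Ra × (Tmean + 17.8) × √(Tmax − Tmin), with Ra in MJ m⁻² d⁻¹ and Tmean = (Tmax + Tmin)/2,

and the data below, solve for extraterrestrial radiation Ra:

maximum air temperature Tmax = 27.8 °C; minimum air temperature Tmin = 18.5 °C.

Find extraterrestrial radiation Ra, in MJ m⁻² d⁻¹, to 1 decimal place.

27.9 MJ m⁻² d⁻¹

Tmean = (27.8+18.5)/2 = 23.15 °C; ΔT = 9.3
Ra = ET₀ / [0.0023 × 0.408 × (Tmean+17.8) × √ΔT]
   = 3.27 / (0.0023 × 0.408 × 40.95 × 3.0496) = 27.904 MJ m⁻² d⁻¹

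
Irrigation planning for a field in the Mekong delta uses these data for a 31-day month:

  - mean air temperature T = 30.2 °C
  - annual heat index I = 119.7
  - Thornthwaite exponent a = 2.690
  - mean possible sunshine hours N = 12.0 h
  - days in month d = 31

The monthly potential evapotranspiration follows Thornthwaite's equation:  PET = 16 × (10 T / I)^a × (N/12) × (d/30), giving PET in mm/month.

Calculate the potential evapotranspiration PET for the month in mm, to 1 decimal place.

199.3 mm

10T/I = 10 × 30.2 / 119.7 = 2.5230
(10T/I)^a = 2.5230^2.690 = 12.0547
Uncorrected PET = 16 × 12.0547 = 192.875 mm
Correction = (N/12)(d/30) = (12.0/12)(31/30) = 1.0333
PET = 192.875 × 1.0333 = 199.298 mm/month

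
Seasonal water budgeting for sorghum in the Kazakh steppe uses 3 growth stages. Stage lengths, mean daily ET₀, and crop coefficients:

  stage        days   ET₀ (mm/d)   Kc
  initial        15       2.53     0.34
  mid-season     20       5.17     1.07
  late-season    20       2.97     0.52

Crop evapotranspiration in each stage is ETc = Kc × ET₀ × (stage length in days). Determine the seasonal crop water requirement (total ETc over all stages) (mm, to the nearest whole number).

154 mm

initial: 0.34 × 2.53 × 15 = 12.90 mm
mid-season: 1.07 × 5.17 × 20 = 110.64 mm
late-season: 0.52 × 2.97 × 20 = 30.89 mm
Seasonal total = 154.43 mm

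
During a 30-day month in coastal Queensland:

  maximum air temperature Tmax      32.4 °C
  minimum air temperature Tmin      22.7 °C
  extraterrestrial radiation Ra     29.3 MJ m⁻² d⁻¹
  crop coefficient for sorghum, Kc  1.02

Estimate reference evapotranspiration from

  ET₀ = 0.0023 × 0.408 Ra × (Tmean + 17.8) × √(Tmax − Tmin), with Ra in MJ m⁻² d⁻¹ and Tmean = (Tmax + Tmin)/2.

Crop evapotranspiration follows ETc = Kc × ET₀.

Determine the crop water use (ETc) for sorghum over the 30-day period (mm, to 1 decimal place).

118.8 mm

Tmean = (32.4 + 22.7)/2 = 27.55 °C
0.408 Ra = 0.408 × 29.3 = 11.9544 mm/d equivalent
ET₀ = 0.0023 × 11.9544 × (27.55 + 17.8) × √9.7 = 0.0023 × 11.9544 × 45.35 × 3.1145 = 3.8835 mm/d
ETc = Kc × ET₀ = 1.02 × 3.8835 = 3.9612 mm/d
Over 30 days: 3.9612 × 30 = 118.836 mm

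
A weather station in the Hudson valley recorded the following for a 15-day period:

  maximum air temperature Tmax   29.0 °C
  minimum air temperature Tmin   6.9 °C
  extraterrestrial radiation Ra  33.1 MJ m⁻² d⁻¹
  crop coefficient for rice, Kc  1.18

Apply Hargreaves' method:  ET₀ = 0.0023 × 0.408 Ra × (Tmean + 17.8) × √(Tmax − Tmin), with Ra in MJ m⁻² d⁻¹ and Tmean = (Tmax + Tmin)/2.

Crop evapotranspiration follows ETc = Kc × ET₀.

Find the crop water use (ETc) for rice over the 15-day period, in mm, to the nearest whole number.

Tmean = (29.0 + 6.9)/2 = 17.95 °C
0.408 Ra = 0.408 × 33.1 = 13.5048 mm/d equivalent
ET₀ = 0.0023 × 13.5048 × (17.95 + 17.8) × √22.1 = 0.0023 × 13.5048 × 35.75 × 4.7011 = 5.2203 mm/d
ETc = Kc × ET₀ = 1.18 × 5.2203 = 6.1600 mm/d
Over 15 days: 6.1600 × 15 = 92.400 mm

92 mm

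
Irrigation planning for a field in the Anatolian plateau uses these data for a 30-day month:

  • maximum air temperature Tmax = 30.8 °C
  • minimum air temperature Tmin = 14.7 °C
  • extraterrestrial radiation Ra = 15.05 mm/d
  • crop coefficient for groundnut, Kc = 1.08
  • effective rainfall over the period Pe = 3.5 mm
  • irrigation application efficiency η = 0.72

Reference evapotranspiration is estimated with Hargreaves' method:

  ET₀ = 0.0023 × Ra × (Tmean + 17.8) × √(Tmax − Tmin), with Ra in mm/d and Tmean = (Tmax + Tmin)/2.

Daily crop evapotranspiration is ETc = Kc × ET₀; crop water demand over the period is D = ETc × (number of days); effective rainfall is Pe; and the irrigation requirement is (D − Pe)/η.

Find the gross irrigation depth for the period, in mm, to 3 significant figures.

Tmean = (30.8 + 14.7)/2 = 22.75 °C
ET₀ = 0.0023 × 15.05 × (22.75 + 17.8) × √16.1 = 0.0023 × 15.05 × 40.55 × 4.0125 = 5.6321 mm/d
ETc = Kc × ET₀ = 1.08 × 5.6321 = 6.0827 mm/d
Crop demand D = ETc × 30 d = 6.0827 × 30 = 182.481 mm
D − Pe = 182.481 − 3.5 = 178.981 mm
Gross irrigation = 178.981 / 0.72 = 248.585 mm

249 mm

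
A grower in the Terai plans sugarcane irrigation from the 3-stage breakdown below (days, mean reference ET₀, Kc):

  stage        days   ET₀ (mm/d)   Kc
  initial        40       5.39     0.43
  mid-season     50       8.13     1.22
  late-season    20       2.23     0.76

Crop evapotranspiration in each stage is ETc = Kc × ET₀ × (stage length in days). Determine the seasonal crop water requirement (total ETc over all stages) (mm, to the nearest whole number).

initial: 0.43 × 5.39 × 40 = 92.71 mm
mid-season: 1.22 × 8.13 × 50 = 495.93 mm
late-season: 0.76 × 2.23 × 20 = 33.90 mm
Seasonal total = 622.54 mm

623 mm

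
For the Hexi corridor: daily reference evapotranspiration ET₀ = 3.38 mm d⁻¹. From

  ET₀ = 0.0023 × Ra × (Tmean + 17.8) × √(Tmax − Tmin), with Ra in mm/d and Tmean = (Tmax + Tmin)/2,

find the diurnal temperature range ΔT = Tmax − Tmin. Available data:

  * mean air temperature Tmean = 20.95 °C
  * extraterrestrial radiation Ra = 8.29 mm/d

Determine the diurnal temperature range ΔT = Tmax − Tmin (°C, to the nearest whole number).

√ΔT = ET₀ / [0.0023 × Ra × (Tmean+17.8)] = 3.38 / (0.0023 × 8.29 × 38.75) = 4.5747
ΔT = 4.5747² = 20.928 °C

21 °C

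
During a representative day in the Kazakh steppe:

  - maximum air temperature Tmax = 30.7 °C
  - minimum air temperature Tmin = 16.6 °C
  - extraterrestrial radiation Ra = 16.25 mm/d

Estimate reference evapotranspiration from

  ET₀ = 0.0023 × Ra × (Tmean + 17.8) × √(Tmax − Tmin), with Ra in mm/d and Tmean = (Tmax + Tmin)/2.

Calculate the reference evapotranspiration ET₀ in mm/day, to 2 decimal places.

Tmean = (30.7 + 16.6)/2 = 23.65 °C
ET₀ = 0.0023 × 16.25 × (23.65 + 17.8) × √14.1 = 0.0023 × 16.25 × 41.45 × 3.7550 = 5.8172 mm/d

5.82 mm/day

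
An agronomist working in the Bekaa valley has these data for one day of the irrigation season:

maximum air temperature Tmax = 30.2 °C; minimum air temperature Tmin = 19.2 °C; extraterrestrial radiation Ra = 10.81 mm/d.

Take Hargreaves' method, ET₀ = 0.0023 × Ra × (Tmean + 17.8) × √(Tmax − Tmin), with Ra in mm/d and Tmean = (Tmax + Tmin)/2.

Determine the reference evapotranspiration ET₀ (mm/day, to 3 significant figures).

Tmean = (30.2 + 19.2)/2 = 24.70 °C
ET₀ = 0.0023 × 10.81 × (24.70 + 17.8) × √11.0 = 0.0023 × 10.81 × 42.50 × 3.3166 = 3.5046 mm/d

3.50 mm/day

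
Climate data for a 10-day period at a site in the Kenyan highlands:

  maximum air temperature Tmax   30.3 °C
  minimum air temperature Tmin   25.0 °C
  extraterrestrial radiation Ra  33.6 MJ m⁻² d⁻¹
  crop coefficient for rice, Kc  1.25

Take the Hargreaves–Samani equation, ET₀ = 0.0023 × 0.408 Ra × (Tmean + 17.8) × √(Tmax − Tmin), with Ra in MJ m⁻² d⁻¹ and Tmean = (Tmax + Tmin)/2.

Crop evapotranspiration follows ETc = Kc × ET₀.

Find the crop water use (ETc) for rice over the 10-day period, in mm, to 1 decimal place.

41.2 mm

Tmean = (30.3 + 25.0)/2 = 27.65 °C
0.408 Ra = 0.408 × 33.6 = 13.7088 mm/d equivalent
ET₀ = 0.0023 × 13.7088 × (27.65 + 17.8) × √5.3 = 0.0023 × 13.7088 × 45.45 × 2.3022 = 3.2992 mm/d
ETc = Kc × ET₀ = 1.25 × 3.2992 = 4.1240 mm/d
Over 10 days: 4.1240 × 10 = 41.240 mm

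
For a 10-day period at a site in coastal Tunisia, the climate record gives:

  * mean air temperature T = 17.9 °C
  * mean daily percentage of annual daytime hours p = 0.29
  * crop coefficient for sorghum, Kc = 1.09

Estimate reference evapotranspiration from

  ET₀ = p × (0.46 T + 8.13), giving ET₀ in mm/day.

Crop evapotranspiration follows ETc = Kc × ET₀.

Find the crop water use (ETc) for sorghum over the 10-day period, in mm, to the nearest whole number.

ET₀ = 0.29 × (0.46 × 17.9 + 8.13) = 0.29 × 16.364 = 4.7456 mm/d
ETc = Kc × ET₀ = 1.09 × 4.7456 = 5.1727 mm/d
Over 10 days: 5.1727 × 10 = 51.727 mm

52 mm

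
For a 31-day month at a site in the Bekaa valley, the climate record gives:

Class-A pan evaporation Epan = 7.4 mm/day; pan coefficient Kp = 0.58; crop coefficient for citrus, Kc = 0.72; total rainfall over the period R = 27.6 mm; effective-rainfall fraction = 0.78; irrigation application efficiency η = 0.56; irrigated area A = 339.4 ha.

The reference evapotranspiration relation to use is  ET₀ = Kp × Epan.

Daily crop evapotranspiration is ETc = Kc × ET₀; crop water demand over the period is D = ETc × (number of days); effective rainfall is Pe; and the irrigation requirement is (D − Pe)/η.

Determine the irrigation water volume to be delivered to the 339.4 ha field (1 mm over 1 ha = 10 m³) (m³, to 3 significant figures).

450000 m³

ET₀ = 0.58 × 7.4 = 4.2920 mm/d
ETc = Kc × ET₀ = 0.72 × 4.2920 = 3.0902 mm/d
Crop demand D = ETc × 31 d = 3.0902 × 31 = 95.796 mm
Pe = 0.78 × 27.6 = 21.528 mm
D − Pe = 95.796 − 21.528 = 74.268 mm
Gross irrigation = 74.268 / 0.56 = 132.621 mm
Volume = 132.621 mm × 339.4 ha × 10 = 450115.7 m³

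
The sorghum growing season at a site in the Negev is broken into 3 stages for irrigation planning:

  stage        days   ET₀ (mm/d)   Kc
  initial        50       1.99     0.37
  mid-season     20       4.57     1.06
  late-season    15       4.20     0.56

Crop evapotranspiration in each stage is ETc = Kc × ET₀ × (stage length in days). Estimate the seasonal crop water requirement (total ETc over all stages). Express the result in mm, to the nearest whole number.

initial: 0.37 × 1.99 × 50 = 36.82 mm
mid-season: 1.06 × 4.57 × 20 = 96.88 mm
late-season: 0.56 × 4.20 × 15 = 35.28 mm
Seasonal total = 168.98 mm

169 mm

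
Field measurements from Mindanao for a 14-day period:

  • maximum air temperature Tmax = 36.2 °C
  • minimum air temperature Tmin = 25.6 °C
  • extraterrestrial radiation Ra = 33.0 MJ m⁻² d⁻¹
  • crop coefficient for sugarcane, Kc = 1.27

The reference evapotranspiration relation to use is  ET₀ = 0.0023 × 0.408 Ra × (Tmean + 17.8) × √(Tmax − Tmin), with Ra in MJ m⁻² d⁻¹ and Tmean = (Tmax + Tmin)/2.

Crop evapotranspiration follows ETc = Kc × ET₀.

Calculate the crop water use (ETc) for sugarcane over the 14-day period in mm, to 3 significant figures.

87.3 mm

Tmean = (36.2 + 25.6)/2 = 30.90 °C
0.408 Ra = 0.408 × 33.0 = 13.4640 mm/d equivalent
ET₀ = 0.0023 × 13.4640 × (30.90 + 17.8) × √10.6 = 0.0023 × 13.4640 × 48.70 × 3.2558 = 4.9101 mm/d
ETc = Kc × ET₀ = 1.27 × 4.9101 = 6.2358 mm/d
Over 14 days: 6.2358 × 14 = 87.301 mm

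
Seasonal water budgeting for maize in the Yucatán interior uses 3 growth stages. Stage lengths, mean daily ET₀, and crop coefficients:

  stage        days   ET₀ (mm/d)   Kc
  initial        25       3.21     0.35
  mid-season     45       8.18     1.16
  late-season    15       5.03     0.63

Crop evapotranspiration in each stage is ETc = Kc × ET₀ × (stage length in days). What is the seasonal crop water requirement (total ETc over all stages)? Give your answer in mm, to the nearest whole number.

503 mm

initial: 0.35 × 3.21 × 25 = 28.09 mm
mid-season: 1.16 × 8.18 × 45 = 427.00 mm
late-season: 0.63 × 5.03 × 15 = 47.53 mm
Seasonal total = 502.62 mm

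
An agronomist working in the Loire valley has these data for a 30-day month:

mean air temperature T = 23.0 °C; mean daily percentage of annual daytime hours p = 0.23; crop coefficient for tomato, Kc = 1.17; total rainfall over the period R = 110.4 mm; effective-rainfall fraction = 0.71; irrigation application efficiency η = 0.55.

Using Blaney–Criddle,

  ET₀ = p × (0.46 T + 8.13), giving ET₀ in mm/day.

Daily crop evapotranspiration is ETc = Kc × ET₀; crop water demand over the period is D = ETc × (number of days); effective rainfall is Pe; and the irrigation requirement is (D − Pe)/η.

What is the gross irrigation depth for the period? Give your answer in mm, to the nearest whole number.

132 mm

ET₀ = 0.23 × (0.46 × 23.0 + 8.13) = 0.23 × 18.710 = 4.3033 mm/d
ETc = Kc × ET₀ = 1.17 × 4.3033 = 5.0349 mm/d
Crop demand D = ETc × 30 d = 5.0349 × 30 = 151.047 mm
Pe = 0.71 × 110.4 = 78.384 mm
D − Pe = 151.047 − 78.384 = 72.663 mm
Gross irrigation = 72.663 / 0.55 = 132.115 mm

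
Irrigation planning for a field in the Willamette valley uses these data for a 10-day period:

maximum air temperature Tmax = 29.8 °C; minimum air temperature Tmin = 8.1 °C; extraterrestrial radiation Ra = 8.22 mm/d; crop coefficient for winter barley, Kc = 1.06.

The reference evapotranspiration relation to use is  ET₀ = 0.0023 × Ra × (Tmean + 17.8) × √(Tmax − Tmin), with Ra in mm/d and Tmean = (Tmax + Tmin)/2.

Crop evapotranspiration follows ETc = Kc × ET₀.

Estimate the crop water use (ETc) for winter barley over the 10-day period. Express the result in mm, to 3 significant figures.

Tmean = (29.8 + 8.1)/2 = 18.95 °C
ET₀ = 0.0023 × 8.22 × (18.95 + 17.8) × √21.7 = 0.0023 × 8.22 × 36.75 × 4.6583 = 3.2366 mm/d
ETc = Kc × ET₀ = 1.06 × 3.2366 = 3.4308 mm/d
Over 10 days: 3.4308 × 10 = 34.308 mm

34.3 mm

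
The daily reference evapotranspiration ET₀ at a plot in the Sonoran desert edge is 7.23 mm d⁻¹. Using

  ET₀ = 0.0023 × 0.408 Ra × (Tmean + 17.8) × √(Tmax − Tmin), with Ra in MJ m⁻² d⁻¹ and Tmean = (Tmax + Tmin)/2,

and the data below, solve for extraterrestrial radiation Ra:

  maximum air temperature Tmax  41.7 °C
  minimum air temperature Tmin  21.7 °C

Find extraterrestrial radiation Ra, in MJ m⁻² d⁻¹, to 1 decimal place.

Tmean = (41.7+21.7)/2 = 31.70 °C; ΔT = 20.0
Ra = ET₀ / [0.0023 × 0.408 × (Tmean+17.8) × √ΔT]
   = 7.23 / (0.0023 × 0.408 × 49.50 × 4.4721) = 34.804 MJ m⁻² d⁻¹

34.8 MJ m⁻² d⁻¹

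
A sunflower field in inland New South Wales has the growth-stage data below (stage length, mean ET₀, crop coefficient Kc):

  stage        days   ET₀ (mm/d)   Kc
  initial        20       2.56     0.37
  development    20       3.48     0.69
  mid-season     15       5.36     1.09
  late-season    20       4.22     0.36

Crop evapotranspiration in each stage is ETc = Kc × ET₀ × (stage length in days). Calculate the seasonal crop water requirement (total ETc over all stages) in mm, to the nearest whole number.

185 mm

initial: 0.37 × 2.56 × 20 = 18.94 mm
development: 0.69 × 3.48 × 20 = 48.02 mm
mid-season: 1.09 × 5.36 × 15 = 87.64 mm
late-season: 0.36 × 4.22 × 20 = 30.38 mm
Seasonal total = 184.98 mm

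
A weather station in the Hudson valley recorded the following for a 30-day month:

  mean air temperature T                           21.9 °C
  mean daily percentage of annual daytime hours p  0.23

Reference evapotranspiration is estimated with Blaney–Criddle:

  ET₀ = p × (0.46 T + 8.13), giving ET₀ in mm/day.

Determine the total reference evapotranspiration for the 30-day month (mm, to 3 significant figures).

ET₀ = 0.23 × (0.46 × 21.9 + 8.13) = 0.23 × 18.204 = 4.1869 mm/d
Monthly total = 4.1869 × 30 = 125.607 mm

126 mm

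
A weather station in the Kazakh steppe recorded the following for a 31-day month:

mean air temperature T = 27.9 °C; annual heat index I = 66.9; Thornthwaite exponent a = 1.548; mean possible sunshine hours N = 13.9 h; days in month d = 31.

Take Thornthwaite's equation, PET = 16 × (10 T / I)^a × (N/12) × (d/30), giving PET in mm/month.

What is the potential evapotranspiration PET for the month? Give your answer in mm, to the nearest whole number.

10T/I = 10 × 27.9 / 66.9 = 4.1704
(10T/I)^a = 4.1704^1.548 = 9.1208
Uncorrected PET = 16 × 9.1208 = 145.933 mm
Correction = (N/12)(d/30) = (13.9/12)(31/30) = 1.1969
PET = 145.933 × 1.1969 = 174.667 mm/month

175 mm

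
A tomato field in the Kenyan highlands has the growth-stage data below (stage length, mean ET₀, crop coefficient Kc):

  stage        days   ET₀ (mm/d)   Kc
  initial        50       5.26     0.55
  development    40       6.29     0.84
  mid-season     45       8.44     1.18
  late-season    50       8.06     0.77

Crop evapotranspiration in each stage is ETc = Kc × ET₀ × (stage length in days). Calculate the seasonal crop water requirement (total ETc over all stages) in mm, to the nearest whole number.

1114 mm

initial: 0.55 × 5.26 × 50 = 144.65 mm
development: 0.84 × 6.29 × 40 = 211.34 mm
mid-season: 1.18 × 8.44 × 45 = 448.16 mm
late-season: 0.77 × 8.06 × 50 = 310.31 mm
Seasonal total = 1114.46 mm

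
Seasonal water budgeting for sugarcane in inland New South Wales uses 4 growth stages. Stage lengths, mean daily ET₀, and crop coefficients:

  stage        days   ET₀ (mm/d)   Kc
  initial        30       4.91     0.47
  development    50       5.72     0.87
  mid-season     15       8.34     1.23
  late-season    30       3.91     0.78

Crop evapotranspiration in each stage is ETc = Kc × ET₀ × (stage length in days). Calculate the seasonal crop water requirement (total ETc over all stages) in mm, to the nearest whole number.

initial: 0.47 × 4.91 × 30 = 69.23 mm
development: 0.87 × 5.72 × 50 = 248.82 mm
mid-season: 1.23 × 8.34 × 15 = 153.87 mm
late-season: 0.78 × 3.91 × 30 = 91.49 mm
Seasonal total = 563.41 mm

563 mm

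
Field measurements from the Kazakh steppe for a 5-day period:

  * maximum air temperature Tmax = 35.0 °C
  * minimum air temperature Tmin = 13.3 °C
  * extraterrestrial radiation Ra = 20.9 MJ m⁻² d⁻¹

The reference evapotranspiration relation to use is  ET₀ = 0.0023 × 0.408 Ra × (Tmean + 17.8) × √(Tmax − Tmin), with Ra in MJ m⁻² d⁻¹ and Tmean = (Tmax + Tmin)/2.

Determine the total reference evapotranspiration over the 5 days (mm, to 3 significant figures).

Tmean = (35.0 + 13.3)/2 = 24.15 °C
0.408 Ra = 0.408 × 20.9 = 8.5272 mm/d equivalent
ET₀ = 0.0023 × 8.5272 × (24.15 + 17.8) × √21.7 = 0.0023 × 8.5272 × 41.95 × 4.6583 = 3.8326 mm/d
Over 5 days: 3.8326 × 5 = 19.163 mm

19.2 mm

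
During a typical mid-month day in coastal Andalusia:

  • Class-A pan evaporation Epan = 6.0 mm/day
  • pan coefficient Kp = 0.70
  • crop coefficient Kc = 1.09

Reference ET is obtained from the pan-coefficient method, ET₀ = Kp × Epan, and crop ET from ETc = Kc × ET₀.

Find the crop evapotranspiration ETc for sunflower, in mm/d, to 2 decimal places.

4.58 mm/d

ET₀ = 0.70 × 6.0 = 4.2000 mm/d
ETc = Kc × ET₀ = 1.09 × 4.2000 = 4.5780 mm/d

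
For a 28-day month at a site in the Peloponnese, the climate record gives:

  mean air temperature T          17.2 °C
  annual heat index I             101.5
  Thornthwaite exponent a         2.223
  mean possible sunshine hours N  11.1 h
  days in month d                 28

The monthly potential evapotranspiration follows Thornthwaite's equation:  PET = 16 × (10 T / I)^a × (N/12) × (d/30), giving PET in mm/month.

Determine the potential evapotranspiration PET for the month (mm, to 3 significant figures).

10T/I = 10 × 17.2 / 101.5 = 1.6946
(10T/I)^a = 1.6946^2.223 = 3.2301
Uncorrected PET = 16 × 3.2301 = 51.682 mm
Correction = (N/12)(d/30) = (11.1/12)(28/30) = 0.8633
PET = 51.682 × 0.8633 = 44.617 mm/month

44.6 mm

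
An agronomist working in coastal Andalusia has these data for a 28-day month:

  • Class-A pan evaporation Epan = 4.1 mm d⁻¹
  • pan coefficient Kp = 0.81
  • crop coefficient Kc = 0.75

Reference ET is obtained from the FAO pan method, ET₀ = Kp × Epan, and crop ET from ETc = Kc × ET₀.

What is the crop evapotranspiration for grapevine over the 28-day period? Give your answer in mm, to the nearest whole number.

ET₀ = 0.81 × 4.1 = 3.3210 mm/d
ETc = Kc × ET₀ = 0.75 × 3.3210 = 2.4908 mm/d
Over 28 days: 2.4908 × 28 = 69.742 mm

70 mm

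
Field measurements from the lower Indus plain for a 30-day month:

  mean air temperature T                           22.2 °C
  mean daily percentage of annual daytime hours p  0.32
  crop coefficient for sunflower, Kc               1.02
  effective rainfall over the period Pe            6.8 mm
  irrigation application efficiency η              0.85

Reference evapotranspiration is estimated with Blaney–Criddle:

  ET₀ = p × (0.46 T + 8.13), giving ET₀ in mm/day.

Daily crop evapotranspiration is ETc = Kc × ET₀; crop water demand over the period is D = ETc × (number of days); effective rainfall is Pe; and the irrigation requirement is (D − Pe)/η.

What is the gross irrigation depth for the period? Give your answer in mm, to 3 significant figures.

203 mm

ET₀ = 0.32 × (0.46 × 22.2 + 8.13) = 0.32 × 18.342 = 5.8694 mm/d
ETc = Kc × ET₀ = 1.02 × 5.8694 = 5.9868 mm/d
Crop demand D = ETc × 30 d = 5.9868 × 30 = 179.604 mm
D − Pe = 179.604 − 6.8 = 172.804 mm
Gross irrigation = 172.804 / 0.85 = 203.299 mm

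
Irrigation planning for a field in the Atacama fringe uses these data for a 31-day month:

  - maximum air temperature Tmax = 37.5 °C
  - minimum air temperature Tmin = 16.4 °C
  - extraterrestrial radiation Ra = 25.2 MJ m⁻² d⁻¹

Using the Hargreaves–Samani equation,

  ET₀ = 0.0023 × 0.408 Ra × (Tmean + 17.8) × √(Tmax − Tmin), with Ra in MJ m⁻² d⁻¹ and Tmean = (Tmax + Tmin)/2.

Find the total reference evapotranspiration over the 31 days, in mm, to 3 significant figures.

Tmean = (37.5 + 16.4)/2 = 26.95 °C
0.408 Ra = 0.408 × 25.2 = 10.2816 mm/d equivalent
ET₀ = 0.0023 × 10.2816 × (26.95 + 17.8) × √21.1 = 0.0023 × 10.2816 × 44.75 × 4.5935 = 4.8610 mm/d
Over 31 days: 4.8610 × 31 = 150.691 mm

151 mm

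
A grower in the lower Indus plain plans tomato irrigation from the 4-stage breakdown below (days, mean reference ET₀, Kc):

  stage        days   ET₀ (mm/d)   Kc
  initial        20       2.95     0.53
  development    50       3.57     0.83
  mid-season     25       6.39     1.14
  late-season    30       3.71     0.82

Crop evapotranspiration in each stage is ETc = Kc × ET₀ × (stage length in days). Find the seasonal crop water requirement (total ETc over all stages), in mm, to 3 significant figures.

initial: 0.53 × 2.95 × 20 = 31.27 mm
development: 0.83 × 3.57 × 50 = 148.16 mm
mid-season: 1.14 × 6.39 × 25 = 182.12 mm
late-season: 0.82 × 3.71 × 30 = 91.27 mm
Seasonal total = 452.82 mm

453 mm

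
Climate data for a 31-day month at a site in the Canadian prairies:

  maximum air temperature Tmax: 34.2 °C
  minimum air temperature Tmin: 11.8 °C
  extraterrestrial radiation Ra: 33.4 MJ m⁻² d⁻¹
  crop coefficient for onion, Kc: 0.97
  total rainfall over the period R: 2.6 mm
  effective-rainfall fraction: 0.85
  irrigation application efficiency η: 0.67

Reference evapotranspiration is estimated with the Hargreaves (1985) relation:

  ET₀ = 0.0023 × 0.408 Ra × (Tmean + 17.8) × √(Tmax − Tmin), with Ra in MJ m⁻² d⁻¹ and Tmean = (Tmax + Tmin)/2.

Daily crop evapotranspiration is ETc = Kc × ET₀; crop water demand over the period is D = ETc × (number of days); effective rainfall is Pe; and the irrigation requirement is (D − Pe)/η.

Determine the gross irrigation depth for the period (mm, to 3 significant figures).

268 mm

Tmean = (34.2 + 11.8)/2 = 23.00 °C
0.408 Ra = 0.408 × 33.4 = 13.6272 mm/d equivalent
ET₀ = 0.0023 × 13.6272 × (23.00 + 17.8) × √22.4 = 0.0023 × 13.6272 × 40.80 × 4.7329 = 6.0523 mm/d
ETc = Kc × ET₀ = 0.97 × 6.0523 = 5.8707 mm/d
Crop demand D = ETc × 31 d = 5.8707 × 31 = 181.992 mm
Pe = 0.85 × 2.6 = 2.210 mm
D − Pe = 181.992 − 2.210 = 179.782 mm
Gross irrigation = 179.782 / 0.67 = 268.331 mm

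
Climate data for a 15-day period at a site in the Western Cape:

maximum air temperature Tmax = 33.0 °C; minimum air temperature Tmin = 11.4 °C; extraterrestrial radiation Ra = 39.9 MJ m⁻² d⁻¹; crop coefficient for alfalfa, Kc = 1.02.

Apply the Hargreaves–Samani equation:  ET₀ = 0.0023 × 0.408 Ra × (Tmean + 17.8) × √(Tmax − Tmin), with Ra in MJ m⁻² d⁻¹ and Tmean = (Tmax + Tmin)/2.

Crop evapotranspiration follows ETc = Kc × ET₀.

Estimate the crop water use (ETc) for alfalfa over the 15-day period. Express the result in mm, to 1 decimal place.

106.5 mm

Tmean = (33.0 + 11.4)/2 = 22.20 °C
0.408 Ra = 0.408 × 39.9 = 16.2792 mm/d equivalent
ET₀ = 0.0023 × 16.2792 × (22.20 + 17.8) × √21.6 = 0.0023 × 16.2792 × 40.00 × 4.6476 = 6.9606 mm/d
ETc = Kc × ET₀ = 1.02 × 6.9606 = 7.0998 mm/d
Over 15 days: 7.0998 × 15 = 106.497 mm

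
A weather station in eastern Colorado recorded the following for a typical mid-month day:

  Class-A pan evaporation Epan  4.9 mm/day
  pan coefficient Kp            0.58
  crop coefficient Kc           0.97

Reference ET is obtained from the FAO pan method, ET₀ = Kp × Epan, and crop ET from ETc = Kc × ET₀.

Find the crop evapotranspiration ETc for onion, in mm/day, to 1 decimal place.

2.8 mm/day

ET₀ = 0.58 × 4.9 = 2.8420 mm/d
ETc = Kc × ET₀ = 0.97 × 2.8420 = 2.7567 mm/d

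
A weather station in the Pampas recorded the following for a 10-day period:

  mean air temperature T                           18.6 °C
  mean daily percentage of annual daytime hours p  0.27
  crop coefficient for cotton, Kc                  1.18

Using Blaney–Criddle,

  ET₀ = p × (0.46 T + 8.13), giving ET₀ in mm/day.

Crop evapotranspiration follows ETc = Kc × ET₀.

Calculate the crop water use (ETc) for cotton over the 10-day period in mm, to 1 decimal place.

53.2 mm

ET₀ = 0.27 × (0.46 × 18.6 + 8.13) = 0.27 × 16.686 = 4.5052 mm/d
ETc = Kc × ET₀ = 1.18 × 4.5052 = 5.3161 mm/d
Over 10 days: 5.3161 × 10 = 53.161 mm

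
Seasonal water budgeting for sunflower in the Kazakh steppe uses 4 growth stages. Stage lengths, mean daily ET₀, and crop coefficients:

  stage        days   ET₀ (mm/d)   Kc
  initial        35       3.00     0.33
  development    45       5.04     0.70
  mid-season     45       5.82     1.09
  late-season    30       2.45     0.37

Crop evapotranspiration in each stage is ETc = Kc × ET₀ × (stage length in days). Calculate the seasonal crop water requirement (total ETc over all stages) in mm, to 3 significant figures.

506 mm

initial: 0.33 × 3.00 × 35 = 34.65 mm
development: 0.70 × 5.04 × 45 = 158.76 mm
mid-season: 1.09 × 5.82 × 45 = 285.47 mm
late-season: 0.37 × 2.45 × 30 = 27.20 mm
Seasonal total = 506.08 mm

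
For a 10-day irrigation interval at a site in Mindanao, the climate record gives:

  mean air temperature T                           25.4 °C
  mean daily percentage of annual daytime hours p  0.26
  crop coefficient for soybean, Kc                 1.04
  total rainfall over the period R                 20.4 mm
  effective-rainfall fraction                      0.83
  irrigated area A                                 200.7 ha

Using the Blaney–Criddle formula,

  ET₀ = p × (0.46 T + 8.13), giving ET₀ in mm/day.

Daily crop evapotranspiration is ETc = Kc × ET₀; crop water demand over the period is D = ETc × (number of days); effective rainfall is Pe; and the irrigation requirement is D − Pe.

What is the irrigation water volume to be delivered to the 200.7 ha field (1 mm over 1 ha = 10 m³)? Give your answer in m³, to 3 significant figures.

73500 m³

ET₀ = 0.26 × (0.46 × 25.4 + 8.13) = 0.26 × 19.814 = 5.1516 mm/d
ETc = Kc × ET₀ = 1.04 × 5.1516 = 5.3577 mm/d
Crop demand D = ETc × 10 d = 5.3577 × 10 = 53.577 mm
Pe = 0.83 × 20.4 = 16.932 mm
D − Pe = 53.577 − 16.932 = 36.645 mm
Volume = 36.645 mm × 200.7 ha × 10 = 73546.5 m³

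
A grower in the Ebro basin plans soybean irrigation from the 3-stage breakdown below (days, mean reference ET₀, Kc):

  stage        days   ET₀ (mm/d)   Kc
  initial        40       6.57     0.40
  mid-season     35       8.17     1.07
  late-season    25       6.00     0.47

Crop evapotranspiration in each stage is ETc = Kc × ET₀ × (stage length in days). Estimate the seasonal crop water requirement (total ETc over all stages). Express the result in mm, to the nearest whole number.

initial: 0.40 × 6.57 × 40 = 105.12 mm
mid-season: 1.07 × 8.17 × 35 = 305.97 mm
late-season: 0.47 × 6.00 × 25 = 70.50 mm
Seasonal total = 481.59 mm

482 mm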